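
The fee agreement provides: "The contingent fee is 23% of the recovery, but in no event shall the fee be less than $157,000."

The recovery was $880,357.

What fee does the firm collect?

$202,482.11

23% of $880,357 = $202,482.11
That exceeds the $157,000 minimum.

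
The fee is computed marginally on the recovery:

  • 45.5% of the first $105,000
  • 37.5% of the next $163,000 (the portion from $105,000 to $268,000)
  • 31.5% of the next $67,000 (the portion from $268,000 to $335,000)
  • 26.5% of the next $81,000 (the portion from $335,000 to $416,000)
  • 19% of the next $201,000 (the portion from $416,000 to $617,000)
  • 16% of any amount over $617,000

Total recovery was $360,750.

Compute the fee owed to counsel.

$136,828.75

First $105,000 at 45.5% = $47,775.00
Next $163,000 at 37.5% = $61,125.00
Next $67,000 at 31.5% = $21,105.00
Remaining $25,750 at 26.5% = $6,823.75
Fee: $47,775.00 + $61,125.00 + $21,105.00 + $6,823.75 = $136,828.75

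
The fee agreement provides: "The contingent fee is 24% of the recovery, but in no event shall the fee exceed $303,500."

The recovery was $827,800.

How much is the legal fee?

24% of $827,800 = $198,672.00
That is under the $303,500 cap.

$198,672.00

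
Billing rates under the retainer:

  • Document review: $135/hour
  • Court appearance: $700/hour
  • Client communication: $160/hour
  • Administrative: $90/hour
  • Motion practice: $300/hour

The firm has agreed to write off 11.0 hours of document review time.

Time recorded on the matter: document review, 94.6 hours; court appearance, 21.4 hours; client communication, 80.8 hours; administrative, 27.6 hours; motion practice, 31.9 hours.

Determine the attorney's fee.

Document review: 94.6 × $135 = $12,771.00
Court appearance: 21.4 × $700 = $14,980.00
Client communication: 80.8 × $160 = $12,928.00
Administrative: 27.6 × $90 = $2,484.00
Motion practice: 31.9 × $300 = $9,570.00
Subtotal: $52,733.00
Write-off: 11.0 × $135 = $1,485.00
Total: $52,733.00 − $1,485.00 = $51,248.00

$51,248.00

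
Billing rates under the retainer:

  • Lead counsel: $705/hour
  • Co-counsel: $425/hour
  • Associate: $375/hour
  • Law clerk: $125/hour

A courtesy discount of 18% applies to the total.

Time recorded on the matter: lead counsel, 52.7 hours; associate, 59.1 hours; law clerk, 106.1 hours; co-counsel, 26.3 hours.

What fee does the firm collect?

Lead counsel: 52.7 × $705 = $37,153.50
Co-counsel: 26.3 × $425 = $11,177.50
Associate: 59.1 × $375 = $22,162.50
Law clerk: 106.1 × $125 = $13,262.50
Subtotal: $83,756.00
Less 18% discount: −$15,076.08
Total: $83,756.00 − $15,076.08 = $68,679.92

$68,679.92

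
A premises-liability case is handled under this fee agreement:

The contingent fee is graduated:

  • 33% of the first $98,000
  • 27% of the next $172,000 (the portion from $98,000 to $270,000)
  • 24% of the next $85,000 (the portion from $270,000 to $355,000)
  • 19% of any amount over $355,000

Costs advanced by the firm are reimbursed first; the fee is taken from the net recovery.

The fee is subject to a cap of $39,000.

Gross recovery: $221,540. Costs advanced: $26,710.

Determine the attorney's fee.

Fee base (net of costs): $221,540 − $26,710 = $194,830
First $98,000 at 33% = $32,340.00
Remaining $96,830 at 27% = $26,144.10
Fee: $32,340.00 + $26,144.10 = $58,484.10
$58,484.10 exceeds the $39,000 cap, so the fee is capped at $39,000.00.

$39,000.00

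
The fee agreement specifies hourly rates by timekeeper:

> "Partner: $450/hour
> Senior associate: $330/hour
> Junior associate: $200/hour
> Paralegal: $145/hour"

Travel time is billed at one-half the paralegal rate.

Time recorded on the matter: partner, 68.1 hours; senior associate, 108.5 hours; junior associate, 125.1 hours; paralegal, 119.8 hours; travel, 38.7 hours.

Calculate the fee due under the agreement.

Partner: 68.1 × $450 = $30,645.00
Senior associate: 108.5 × $330 = $35,805.00
Junior associate: 125.1 × $200 = $25,020.00
Paralegal: 119.8 × $145 = $17,371.00
Subtotal: $30,645.00 + $35,805.00 + $25,020.00 + $17,371.00 = $108,841.00
Travel: 38.7 × ($145 ÷ 2) = 38.7 × $72.50 = $2,805.75
Total: $108,841.00 + $2,805.75 = $111,646.75

$111,646.75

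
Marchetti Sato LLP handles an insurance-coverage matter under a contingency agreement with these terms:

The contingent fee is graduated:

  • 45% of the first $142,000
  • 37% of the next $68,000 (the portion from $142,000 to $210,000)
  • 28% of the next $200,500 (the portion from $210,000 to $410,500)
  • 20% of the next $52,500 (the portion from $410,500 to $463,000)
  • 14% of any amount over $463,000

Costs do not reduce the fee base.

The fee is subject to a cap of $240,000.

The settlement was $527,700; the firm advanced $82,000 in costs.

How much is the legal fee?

$164,758.00

Fee base is the gross recovery, $527,700; costs are reimbursed separately.
First $142,000 at 45% = $63,900.00
Next $68,000 at 37% = $25,160.00
Next $200,500 at 28% = $56,140.00
Next $52,500 at 20% = $10,500.00
Remaining $64,700 at 14% = $9,058.00
Fee: $63,900.00 + $25,160.00 + $56,140.00 + $10,500.00 + $9,058.00 = $164,758.00
$164,758.00 is under the $240,000 cap.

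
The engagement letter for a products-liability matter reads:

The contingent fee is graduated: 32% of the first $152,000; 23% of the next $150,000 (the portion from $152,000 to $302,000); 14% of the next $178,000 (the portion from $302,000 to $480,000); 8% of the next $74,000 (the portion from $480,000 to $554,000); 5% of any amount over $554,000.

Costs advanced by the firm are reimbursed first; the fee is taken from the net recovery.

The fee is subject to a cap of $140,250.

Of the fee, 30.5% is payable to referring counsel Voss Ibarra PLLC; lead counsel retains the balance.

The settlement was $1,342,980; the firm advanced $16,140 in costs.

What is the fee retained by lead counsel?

$97,473.75

Fee base (net of costs): $1,342,980 − $16,140 = $1,326,840
First $152,000 at 32% = $48,640.00
Next $150,000 at 23% = $34,500.00
Next $178,000 at 14% = $24,920.00
Next $74,000 at 8% = $5,920.00
Remaining $772,840 at 5% = $38,642.00
Fee: $48,640.00 + $34,500.00 + $24,920.00 + $5,920.00 + $38,642.00 = $152,622.00
$152,622.00 exceeds the $140,250 cap, so the fee is capped at $140,250.00.
Referral share: 30.5% of $140,250.00 = $42,776.25; lead counsel retains $140,250.00 − $42,776.25 = $97,473.75.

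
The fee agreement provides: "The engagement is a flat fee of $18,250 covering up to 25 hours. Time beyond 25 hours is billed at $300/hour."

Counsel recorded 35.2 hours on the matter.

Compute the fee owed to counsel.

Flat fee: $18,250.00
Excess hours: 35.2 − 25 = 10.2
Overrun: 10.2 × $300 = $3,060.00
Total: $18,250.00 + $3,060.00 = $21,310.00

$21,310.00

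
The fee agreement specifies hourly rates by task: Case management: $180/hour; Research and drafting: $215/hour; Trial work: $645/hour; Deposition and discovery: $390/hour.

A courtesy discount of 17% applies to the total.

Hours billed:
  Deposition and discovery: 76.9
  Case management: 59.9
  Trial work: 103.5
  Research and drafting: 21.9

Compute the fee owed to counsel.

Case management: 59.9 × $180 = $10,782.00
Research and drafting: 21.9 × $215 = $4,708.50
Trial work: 103.5 × $645 = $66,757.50
Deposition and discovery: 76.9 × $390 = $29,991.00
Subtotal: $112,239.00
Less 17% discount: −$19,080.63
Total: $112,239.00 − $19,080.63 = $93,158.37

$93,158.37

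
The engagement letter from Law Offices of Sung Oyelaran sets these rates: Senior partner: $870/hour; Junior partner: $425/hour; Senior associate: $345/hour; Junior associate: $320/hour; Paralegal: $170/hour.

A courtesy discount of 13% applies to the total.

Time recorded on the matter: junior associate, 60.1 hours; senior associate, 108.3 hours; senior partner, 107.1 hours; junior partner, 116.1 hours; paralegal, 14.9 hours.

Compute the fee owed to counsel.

Senior partner: 107.1 × $870 = $93,177.00
Junior partner: 116.1 × $425 = $49,342.50
Senior associate: 108.3 × $345 = $37,363.50
Junior associate: 60.1 × $320 = $19,232.00
Paralegal: 14.9 × $170 = $2,533.00
Subtotal: $201,648.00
Less 13% discount: −$26,214.24
Total: $201,648.00 − $26,214.24 = $175,433.76

$175,433.76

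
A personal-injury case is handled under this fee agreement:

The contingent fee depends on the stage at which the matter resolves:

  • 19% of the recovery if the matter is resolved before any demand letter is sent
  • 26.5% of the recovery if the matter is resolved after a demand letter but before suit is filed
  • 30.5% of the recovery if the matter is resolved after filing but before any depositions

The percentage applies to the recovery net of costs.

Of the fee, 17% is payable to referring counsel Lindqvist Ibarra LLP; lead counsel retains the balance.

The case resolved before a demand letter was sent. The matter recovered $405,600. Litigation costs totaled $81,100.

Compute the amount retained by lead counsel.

Fee base (net of costs): $405,600 − $81,100 = $324,500
The matter resolved before a demand letter was sent, so the 19% rate applies.
$324,500 × 19% = $61,655.00
Referral share: 17% of $61,655.00 = $10,481.35; lead counsel retains $61,655.00 − $10,481.35 = $51,173.65.

$51,173.65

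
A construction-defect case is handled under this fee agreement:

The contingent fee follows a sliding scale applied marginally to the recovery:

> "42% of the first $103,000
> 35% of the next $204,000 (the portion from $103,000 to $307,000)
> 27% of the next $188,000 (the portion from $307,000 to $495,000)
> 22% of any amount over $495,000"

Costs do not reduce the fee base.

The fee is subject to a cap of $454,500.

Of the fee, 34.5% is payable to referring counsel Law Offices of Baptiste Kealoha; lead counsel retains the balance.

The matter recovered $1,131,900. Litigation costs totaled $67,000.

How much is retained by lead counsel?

Fee base is the gross recovery, $1,131,900; costs are reimbursed separately.
First $103,000 at 42% = $43,260.00
Next $204,000 at 35% = $71,400.00
Next $188,000 at 27% = $50,760.00
Remaining $636,900 at 22% = $140,118.00
Fee: $43,260.00 + $71,400.00 + $50,760.00 + $140,118.00 = $305,538.00
$305,538.00 is under the $454,500 cap.
Referral share: 34.5% of $305,538.00 = $105,410.61; lead counsel retains $305,538.00 − $105,410.61 = $200,127.39.

$200,127.39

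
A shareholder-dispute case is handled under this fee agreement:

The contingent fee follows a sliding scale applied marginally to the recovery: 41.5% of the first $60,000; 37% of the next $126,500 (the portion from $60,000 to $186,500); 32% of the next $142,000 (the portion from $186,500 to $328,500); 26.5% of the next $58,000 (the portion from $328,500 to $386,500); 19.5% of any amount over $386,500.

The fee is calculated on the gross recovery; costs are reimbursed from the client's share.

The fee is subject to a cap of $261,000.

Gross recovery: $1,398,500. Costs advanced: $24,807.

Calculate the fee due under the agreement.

$261,000.00

Fee base is the gross recovery, $1,398,500; costs are reimbursed separately.
First $60,000 at 41.5% = $24,900.00
Next $126,500 at 37% = $46,805.00
Next $142,000 at 32% = $45,440.00
Next $58,000 at 26.5% = $15,370.00
Remaining $1,012,000 at 19.5% = $197,340.00
Fee: $24,900.00 + $46,805.00 + $45,440.00 + $15,370.00 + $197,340.00 = $329,855.00
$329,855.00 exceeds the $261,000 cap, so the fee is capped at $261,000.00.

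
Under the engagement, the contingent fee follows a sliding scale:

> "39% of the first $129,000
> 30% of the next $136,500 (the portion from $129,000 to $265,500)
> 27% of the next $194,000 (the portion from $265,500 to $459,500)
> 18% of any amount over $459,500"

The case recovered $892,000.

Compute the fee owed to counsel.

First $129,000 at 39% = $50,310.00
Next $136,500 at 30% = $40,950.00
Next $194,000 at 27% = $52,380.00
Remaining $432,500 at 18% = $77,850.00
Fee: $50,310.00 + $40,950.00 + $52,380.00 + $77,850.00 = $221,490.00

$221,490.00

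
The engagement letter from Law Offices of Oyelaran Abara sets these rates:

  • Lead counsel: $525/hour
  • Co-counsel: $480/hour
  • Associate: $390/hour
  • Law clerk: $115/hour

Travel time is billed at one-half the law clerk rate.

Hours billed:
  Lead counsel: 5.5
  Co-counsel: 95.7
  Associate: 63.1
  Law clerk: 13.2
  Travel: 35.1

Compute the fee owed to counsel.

Lead counsel: 5.5 × $525 = $2,887.50
Co-counsel: 95.7 × $480 = $45,936.00
Associate: 63.1 × $390 = $24,609.00
Law clerk: 13.2 × $115 = $1,518.00
Subtotal: $2,887.50 + $45,936.00 + $24,609.00 + $1,518.00 = $74,950.50
Travel: 35.1 × ($115 ÷ 2) = 35.1 × $57.50 = $2,018.25
Total: $74,950.50 + $2,018.25 = $76,968.75

$76,968.75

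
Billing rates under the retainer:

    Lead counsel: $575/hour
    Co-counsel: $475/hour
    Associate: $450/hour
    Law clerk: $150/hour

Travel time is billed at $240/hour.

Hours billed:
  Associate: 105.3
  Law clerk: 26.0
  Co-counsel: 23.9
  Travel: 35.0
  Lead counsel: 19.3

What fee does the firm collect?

Lead counsel: 19.3 × $575 = $11,097.50
Co-counsel: 23.9 × $475 = $11,352.50
Associate: 105.3 × $450 = $47,385.00
Law clerk: 26.0 × $150 = $3,900.00
Subtotal: $11,097.50 + $11,352.50 + $47,385.00 + $3,900.00 = $73,735.00
Travel: 35.0 × $240 = $8,400.00
Total: $73,735.00 + $8,400.00 = $82,135.00

$82,135.00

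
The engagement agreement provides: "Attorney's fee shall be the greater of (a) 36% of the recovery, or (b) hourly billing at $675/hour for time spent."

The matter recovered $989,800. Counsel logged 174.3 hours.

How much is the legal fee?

$356,328.00

(a) 36% of $989,800 = $356,328.00
(b) 174.3 × $675 = $117,652.50
The greater is (a): $356,328.00.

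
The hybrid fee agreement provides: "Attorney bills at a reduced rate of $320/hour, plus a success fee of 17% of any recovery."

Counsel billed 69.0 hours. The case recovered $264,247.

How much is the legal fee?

$67,001.99

Hourly: 69.0 × $320 = $22,080.00
Success fee: 17% of $264,247 = $44,921.99
Total: $22,080.00 + $44,921.99 = $67,001.99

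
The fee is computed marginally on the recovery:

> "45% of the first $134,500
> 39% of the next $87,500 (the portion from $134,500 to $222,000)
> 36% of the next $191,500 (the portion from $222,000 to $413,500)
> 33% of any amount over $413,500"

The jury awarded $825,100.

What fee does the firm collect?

$299,418.00

First $134,500 at 45% = $60,525.00
Next $87,500 at 39% = $34,125.00
Next $191,500 at 36% = $68,940.00
Remaining $411,600 at 33% = $135,828.00
Fee: $60,525.00 + $34,125.00 + $68,940.00 + $135,828.00 = $299,418.00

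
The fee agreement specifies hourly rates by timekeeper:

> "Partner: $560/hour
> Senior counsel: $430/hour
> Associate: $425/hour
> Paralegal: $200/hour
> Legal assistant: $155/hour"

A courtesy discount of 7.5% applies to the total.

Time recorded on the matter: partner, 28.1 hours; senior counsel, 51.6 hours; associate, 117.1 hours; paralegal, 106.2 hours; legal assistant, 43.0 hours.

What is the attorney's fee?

Partner: 28.1 × $560 = $15,736.00
Senior counsel: 51.6 × $430 = $22,188.00
Associate: 117.1 × $425 = $49,767.50
Paralegal: 106.2 × $200 = $21,240.00
Legal assistant: 43.0 × $155 = $6,665.00
Subtotal: $115,596.50
Less 7.5% discount: −$8,669.74
Total: $115,596.50 − $8,669.74 = $106,926.76

$106,926.76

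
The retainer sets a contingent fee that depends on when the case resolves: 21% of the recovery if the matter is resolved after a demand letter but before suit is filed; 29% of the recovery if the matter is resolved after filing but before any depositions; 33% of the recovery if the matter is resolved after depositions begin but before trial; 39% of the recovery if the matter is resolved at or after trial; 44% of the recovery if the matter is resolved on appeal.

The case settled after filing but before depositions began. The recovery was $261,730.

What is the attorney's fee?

$75,901.70

The matter settled after filing but before depositions began, so the 29% rate applies.
$261,730 × 29% = $75,901.70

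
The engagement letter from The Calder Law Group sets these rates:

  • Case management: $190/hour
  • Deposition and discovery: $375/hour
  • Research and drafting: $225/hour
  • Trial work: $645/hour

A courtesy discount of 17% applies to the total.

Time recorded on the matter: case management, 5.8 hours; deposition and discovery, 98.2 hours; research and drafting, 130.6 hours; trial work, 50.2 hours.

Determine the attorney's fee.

$82,743.53

Case management: 5.8 × $190 = $1,102.00
Deposition and discovery: 98.2 × $375 = $36,825.00
Research and drafting: 130.6 × $225 = $29,385.00
Trial work: 50.2 × $645 = $32,379.00
Subtotal: $99,691.00
Less 17% discount: −$16,947.47
Total: $99,691.00 − $16,947.47 = $82,743.53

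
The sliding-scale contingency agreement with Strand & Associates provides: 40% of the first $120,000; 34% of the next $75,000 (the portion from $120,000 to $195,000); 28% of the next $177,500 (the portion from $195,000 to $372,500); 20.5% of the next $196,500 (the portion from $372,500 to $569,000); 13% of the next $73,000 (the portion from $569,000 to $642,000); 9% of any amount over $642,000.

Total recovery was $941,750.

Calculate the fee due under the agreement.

First $120,000 at 40% = $48,000.00
Next $75,000 at 34% = $25,500.00
Next $177,500 at 28% = $49,700.00
Next $196,500 at 20.5% = $40,282.50
Next $73,000 at 13% = $9,490.00
Remaining $299,750 at 9% = $26,977.50
Fee: $48,000.00 + $25,500.00 + $49,700.00 + $40,282.50 + $9,490.00 + $26,977.50 = $199,950.00

$199,950.00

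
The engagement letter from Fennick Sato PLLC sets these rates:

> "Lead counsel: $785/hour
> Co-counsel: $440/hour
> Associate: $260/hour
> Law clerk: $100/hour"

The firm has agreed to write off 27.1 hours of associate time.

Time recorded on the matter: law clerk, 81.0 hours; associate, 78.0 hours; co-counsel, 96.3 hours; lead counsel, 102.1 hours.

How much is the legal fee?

$143,854.50

Lead counsel: 102.1 × $785 = $80,148.50
Co-counsel: 96.3 × $440 = $42,372.00
Associate: 78.0 × $260 = $20,280.00
Law clerk: 81.0 × $100 = $8,100.00
Subtotal: $150,900.50
Write-off: 27.1 × $260 = $7,046.00
Total: $150,900.50 − $7,046.00 = $143,854.50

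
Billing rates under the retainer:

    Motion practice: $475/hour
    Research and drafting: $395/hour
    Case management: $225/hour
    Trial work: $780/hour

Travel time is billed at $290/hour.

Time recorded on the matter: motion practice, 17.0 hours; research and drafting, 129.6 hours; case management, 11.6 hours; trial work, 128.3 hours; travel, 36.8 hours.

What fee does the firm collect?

$172,623.00

Motion practice: 17.0 × $475 = $8,075.00
Research and drafting: 129.6 × $395 = $51,192.00
Case management: 11.6 × $225 = $2,610.00
Trial work: 128.3 × $780 = $100,074.00
Subtotal: $8,075.00 + $51,192.00 + $2,610.00 + $100,074.00 = $161,951.00
Travel: 36.8 × $290 = $10,672.00
Total: $161,951.00 + $10,672.00 = $172,623.00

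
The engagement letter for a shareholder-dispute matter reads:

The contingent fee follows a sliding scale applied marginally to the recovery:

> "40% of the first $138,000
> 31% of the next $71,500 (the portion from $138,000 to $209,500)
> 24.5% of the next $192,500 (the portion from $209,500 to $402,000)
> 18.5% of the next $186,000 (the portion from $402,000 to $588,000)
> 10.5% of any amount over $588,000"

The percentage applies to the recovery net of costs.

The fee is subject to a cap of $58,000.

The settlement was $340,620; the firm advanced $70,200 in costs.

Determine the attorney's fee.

$58,000.00

Fee base (net of costs): $340,620 − $70,200 = $270,420
First $138,000 at 40% = $55,200.00
Next $71,500 at 31% = $22,165.00
Remaining $60,920 at 24.5% = $14,925.40
Fee: $55,200.00 + $22,165.00 + $14,925.40 = $92,290.40
$92,290.40 exceeds the $58,000 cap, so the fee is capped at $58,000.00.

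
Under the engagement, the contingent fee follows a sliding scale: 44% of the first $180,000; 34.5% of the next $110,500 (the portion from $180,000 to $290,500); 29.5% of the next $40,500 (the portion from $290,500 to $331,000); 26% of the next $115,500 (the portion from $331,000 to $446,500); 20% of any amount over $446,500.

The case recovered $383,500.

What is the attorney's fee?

First $180,000 at 44% = $79,200.00
Next $110,500 at 34.5% = $38,122.50
Next $40,500 at 29.5% = $11,947.50
Remaining $52,500 at 26% = $13,650.00
Fee: $79,200.00 + $38,122.50 + $11,947.50 + $13,650.00 = $142,920.00

$142,920.00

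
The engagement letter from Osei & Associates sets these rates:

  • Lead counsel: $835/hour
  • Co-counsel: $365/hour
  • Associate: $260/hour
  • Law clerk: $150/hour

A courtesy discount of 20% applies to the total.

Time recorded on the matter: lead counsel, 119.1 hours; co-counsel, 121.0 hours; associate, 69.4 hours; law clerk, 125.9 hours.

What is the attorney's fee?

$144,434.00

Lead counsel: 119.1 × $835 = $99,448.50
Co-counsel: 121.0 × $365 = $44,165.00
Associate: 69.4 × $260 = $18,044.00
Law clerk: 125.9 × $150 = $18,885.00
Subtotal: $180,542.50
Less 20% discount: −$36,108.50
Total: $180,542.50 − $36,108.50 = $144,434.00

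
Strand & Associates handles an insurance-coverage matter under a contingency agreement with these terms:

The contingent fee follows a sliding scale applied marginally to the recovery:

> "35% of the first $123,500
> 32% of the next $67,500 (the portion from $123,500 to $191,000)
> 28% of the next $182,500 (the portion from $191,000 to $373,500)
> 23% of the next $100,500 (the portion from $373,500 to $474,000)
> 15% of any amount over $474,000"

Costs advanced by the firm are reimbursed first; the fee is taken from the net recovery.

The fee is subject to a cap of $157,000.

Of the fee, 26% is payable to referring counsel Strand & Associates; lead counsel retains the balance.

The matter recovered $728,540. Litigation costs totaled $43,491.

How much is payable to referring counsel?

$40,820.00

Fee base (net of costs): $728,540 − $43,491 = $685,049
First $123,500 at 35% = $43,225.00
Next $67,500 at 32% = $21,600.00
Next $182,500 at 28% = $51,100.00
Next $100,500 at 23% = $23,115.00
Remaining $211,049 at 15% = $31,657.35
Fee: $43,225.00 + $21,600.00 + $51,100.00 + $23,115.00 + $31,657.35 = $170,697.35
$170,697.35 exceeds the $157,000 cap, so the fee is capped at $157,000.00.
Referral share: 26% of $157,000.00 = $40,820.00; lead counsel retains $157,000.00 − $40,820.00 = $116,180.00.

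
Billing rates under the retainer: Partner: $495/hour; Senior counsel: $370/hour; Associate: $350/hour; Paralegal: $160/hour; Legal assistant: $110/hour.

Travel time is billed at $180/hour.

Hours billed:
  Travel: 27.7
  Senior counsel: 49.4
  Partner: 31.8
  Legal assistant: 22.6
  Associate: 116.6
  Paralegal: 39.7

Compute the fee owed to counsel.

Partner: 31.8 × $495 = $15,741.00
Senior counsel: 49.4 × $370 = $18,278.00
Associate: 116.6 × $350 = $40,810.00
Paralegal: 39.7 × $160 = $6,352.00
Legal assistant: 22.6 × $110 = $2,486.00
Subtotal: $15,741.00 + $18,278.00 + $40,810.00 + $6,352.00 + $2,486.00 = $83,667.00
Travel: 27.7 × $180 = $4,986.00
Total: $83,667.00 + $4,986.00 = $88,653.00

$88,653.00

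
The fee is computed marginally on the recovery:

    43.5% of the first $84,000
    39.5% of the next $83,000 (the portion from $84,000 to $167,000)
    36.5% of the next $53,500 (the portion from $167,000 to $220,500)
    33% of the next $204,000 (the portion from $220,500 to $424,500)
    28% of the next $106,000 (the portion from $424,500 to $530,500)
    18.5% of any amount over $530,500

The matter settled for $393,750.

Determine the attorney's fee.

First $84,000 at 43.5% = $36,540.00
Next $83,000 at 39.5% = $32,785.00
Next $53,500 at 36.5% = $19,527.50
Remaining $173,250 at 33% = $57,172.50
Fee: $36,540.00 + $32,785.00 + $19,527.50 + $57,172.50 = $146,025.00

$146,025.00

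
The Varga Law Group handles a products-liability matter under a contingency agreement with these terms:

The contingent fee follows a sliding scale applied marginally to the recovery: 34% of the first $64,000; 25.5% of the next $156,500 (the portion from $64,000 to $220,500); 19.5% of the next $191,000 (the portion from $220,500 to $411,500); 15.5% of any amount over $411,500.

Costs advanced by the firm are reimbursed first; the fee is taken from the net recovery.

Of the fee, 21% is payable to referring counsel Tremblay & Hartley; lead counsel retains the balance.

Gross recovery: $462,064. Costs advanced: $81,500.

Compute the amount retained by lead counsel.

$73,375.18

Fee base (net of costs): $462,064 − $81,500 = $380,564
First $64,000 at 34% = $21,760.00
Next $156,500 at 25.5% = $39,907.50
Remaining $160,064 at 19.5% = $31,212.48
Fee: $21,760.00 + $39,907.50 + $31,212.48 = $92,879.98
Referral share: 21% of $92,879.98 = $19,504.80; lead counsel retains $92,879.98 − $19,504.80 = $73,375.18.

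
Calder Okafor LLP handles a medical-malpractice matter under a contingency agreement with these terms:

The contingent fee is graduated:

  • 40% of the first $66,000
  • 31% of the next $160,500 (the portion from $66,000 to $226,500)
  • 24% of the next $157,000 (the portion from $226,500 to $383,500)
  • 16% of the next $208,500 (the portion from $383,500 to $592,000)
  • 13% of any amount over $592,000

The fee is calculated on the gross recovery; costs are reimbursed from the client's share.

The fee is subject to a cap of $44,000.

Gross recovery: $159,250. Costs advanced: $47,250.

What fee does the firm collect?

$44,000.00

Fee base is the gross recovery, $159,250; costs are reimbursed separately.
First $66,000 at 40% = $26,400.00
Remaining $93,250 at 31% = $28,907.50
Fee: $26,400.00 + $28,907.50 = $55,307.50
$55,307.50 exceeds the $44,000 cap, so the fee is capped at $44,000.00.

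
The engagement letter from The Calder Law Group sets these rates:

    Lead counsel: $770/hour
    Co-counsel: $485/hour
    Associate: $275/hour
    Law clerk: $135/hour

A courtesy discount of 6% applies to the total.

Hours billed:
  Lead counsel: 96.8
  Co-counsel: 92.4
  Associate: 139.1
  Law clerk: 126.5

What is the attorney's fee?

$164,199.20

Lead counsel: 96.8 × $770 = $74,536.00
Co-counsel: 92.4 × $485 = $44,814.00
Associate: 139.1 × $275 = $38,252.50
Law clerk: 126.5 × $135 = $17,077.50
Subtotal: $174,680.00
Less 6% discount: −$10,480.80
Total: $174,680.00 − $10,480.80 = $164,199.20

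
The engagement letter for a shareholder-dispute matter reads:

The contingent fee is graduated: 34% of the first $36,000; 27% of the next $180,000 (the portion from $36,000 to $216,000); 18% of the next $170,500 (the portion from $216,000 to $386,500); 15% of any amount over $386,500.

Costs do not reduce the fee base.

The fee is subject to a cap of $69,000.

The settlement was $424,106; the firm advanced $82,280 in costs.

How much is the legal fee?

$69,000.00

Fee base is the gross recovery, $424,106; costs are reimbursed separately.
First $36,000 at 34% = $12,240.00
Next $180,000 at 27% = $48,600.00
Next $170,500 at 18% = $30,690.00
Remaining $37,606 at 15% = $5,640.90
Fee: $12,240.00 + $48,600.00 + $30,690.00 + $5,640.90 = $97,170.90
$97,170.90 exceeds the $69,000 cap, so the fee is capped at $69,000.00.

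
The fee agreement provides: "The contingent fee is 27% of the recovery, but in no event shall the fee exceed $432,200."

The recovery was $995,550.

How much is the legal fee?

$268,798.50

27% of $995,550 = $268,798.50
That is under the $432,200 cap.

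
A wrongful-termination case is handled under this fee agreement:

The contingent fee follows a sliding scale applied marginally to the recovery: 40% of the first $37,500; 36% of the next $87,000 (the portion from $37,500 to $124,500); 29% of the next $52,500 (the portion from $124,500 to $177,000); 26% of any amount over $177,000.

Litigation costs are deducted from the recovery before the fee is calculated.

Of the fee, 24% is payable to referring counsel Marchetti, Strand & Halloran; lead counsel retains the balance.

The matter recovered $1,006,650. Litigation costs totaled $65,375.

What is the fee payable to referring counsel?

$62,461.56

Fee base (net of costs): $1,006,650 − $65,375 = $941,275
First $37,500 at 40% = $15,000.00
Next $87,000 at 36% = $31,320.00
Next $52,500 at 29% = $15,225.00
Remaining $764,275 at 26% = $198,711.50
Fee: $15,000.00 + $31,320.00 + $15,225.00 + $198,711.50 = $260,256.50
Referral share: 24% of $260,256.50 = $62,461.56; lead counsel retains $260,256.50 − $62,461.56 = $197,794.94.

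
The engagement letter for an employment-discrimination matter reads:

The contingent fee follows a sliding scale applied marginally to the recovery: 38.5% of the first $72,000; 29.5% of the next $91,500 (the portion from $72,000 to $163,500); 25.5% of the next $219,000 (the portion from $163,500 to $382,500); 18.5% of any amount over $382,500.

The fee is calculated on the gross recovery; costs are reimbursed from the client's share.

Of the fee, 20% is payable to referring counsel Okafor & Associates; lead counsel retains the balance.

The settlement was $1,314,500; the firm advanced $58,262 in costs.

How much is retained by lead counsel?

Fee base is the gross recovery, $1,314,500; costs are reimbursed separately.
First $72,000 at 38.5% = $27,720.00
Next $91,500 at 29.5% = $26,992.50
Next $219,000 at 25.5% = $55,845.00
Remaining $932,000 at 18.5% = $172,420.00
Fee: $27,720.00 + $26,992.50 + $55,845.00 + $172,420.00 = $282,977.50
Referral share: 20% of $282,977.50 = $56,595.50; lead counsel retains $282,977.50 − $56,595.50 = $226,382.00.

$226,382.00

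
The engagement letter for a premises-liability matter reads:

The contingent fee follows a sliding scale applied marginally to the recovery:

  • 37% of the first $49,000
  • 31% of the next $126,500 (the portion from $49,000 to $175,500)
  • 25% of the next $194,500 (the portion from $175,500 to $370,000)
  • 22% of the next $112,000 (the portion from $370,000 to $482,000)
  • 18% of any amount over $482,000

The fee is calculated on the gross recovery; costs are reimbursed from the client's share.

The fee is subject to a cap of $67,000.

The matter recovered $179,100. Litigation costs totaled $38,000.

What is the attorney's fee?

$58,245.00

Fee base is the gross recovery, $179,100; costs are reimbursed separately.
First $49,000 at 37% = $18,130.00
Next $126,500 at 31% = $39,215.00
Remaining $3,600 at 25% = $900.00
Fee: $18,130.00 + $39,215.00 + $900.00 = $58,245.00
$58,245.00 is under the $67,000 cap.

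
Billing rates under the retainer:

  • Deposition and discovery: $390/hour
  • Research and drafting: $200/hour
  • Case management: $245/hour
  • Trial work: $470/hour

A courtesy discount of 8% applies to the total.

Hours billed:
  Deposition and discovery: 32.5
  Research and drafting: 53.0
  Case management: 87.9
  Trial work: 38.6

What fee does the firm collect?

$57,916.30

Deposition and discovery: 32.5 × $390 = $12,675.00
Research and drafting: 53.0 × $200 = $10,600.00
Case management: 87.9 × $245 = $21,535.50
Trial work: 38.6 × $470 = $18,142.00
Subtotal: $62,952.50
Less 8% discount: −$5,036.20
Total: $62,952.50 − $5,036.20 = $57,916.30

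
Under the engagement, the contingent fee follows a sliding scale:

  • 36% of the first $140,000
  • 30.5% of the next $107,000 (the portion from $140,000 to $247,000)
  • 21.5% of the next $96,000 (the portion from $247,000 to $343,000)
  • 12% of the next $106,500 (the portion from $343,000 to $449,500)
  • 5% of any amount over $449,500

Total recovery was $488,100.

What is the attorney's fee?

$118,385.00

First $140,000 at 36% = $50,400.00
Next $107,000 at 30.5% = $32,635.00
Next $96,000 at 21.5% = $20,640.00
Next $106,500 at 12% = $12,780.00
Remaining $38,600 at 5% = $1,930.00
Fee: $50,400.00 + $32,635.00 + $20,640.00 + $12,780.00 + $1,930.00 = $118,385.00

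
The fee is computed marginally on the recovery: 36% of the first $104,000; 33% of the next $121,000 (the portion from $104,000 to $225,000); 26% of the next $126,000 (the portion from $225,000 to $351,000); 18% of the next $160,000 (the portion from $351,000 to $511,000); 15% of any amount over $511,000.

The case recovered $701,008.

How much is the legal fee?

$167,431.20

First $104,000 at 36% = $37,440.00
Next $121,000 at 33% = $39,930.00
Next $126,000 at 26% = $32,760.00
Next $160,000 at 18% = $28,800.00
Remaining $190,008 at 15% = $28,501.20
Fee: $37,440.00 + $39,930.00 + $32,760.00 + $28,800.00 + $28,501.20 = $167,431.20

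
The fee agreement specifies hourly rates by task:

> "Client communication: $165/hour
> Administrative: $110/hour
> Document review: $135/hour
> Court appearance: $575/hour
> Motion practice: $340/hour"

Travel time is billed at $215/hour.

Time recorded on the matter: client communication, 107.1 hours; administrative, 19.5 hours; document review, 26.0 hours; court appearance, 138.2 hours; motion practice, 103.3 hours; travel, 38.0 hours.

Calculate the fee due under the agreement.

Client communication: 107.1 × $165 = $17,671.50
Administrative: 19.5 × $110 = $2,145.00
Document review: 26.0 × $135 = $3,510.00
Court appearance: 138.2 × $575 = $79,465.00
Motion practice: 103.3 × $340 = $35,122.00
Subtotal: $17,671.50 + $2,145.00 + $3,510.00 + $79,465.00 + $35,122.00 = $137,913.50
Travel: 38.0 × $215 = $8,170.00
Total: $137,913.50 + $8,170.00 = $146,083.50

$146,083.50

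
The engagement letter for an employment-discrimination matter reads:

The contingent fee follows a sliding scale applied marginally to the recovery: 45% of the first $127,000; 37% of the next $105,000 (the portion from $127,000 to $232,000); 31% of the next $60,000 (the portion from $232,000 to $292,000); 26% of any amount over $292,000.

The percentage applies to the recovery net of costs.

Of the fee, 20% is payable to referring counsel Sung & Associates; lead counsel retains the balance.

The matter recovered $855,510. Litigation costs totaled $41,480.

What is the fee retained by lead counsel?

$200,262.24

Fee base (net of costs): $855,510 − $41,480 = $814,030
First $127,000 at 45% = $57,150.00
Next $105,000 at 37% = $38,850.00
Next $60,000 at 31% = $18,600.00
Remaining $522,030 at 26% = $135,727.80
Fee: $57,150.00 + $38,850.00 + $18,600.00 + $135,727.80 = $250,327.80
Referral share: 20% of $250,327.80 = $50,065.56; lead counsel retains $250,327.80 − $50,065.56 = $200,262.24.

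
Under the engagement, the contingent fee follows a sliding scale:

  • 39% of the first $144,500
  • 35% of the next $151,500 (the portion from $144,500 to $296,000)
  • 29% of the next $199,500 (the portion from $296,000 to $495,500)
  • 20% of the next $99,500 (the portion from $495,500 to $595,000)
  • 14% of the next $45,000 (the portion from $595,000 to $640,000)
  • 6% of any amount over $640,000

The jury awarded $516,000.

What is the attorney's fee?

First $144,500 at 39% = $56,355.00
Next $151,500 at 35% = $53,025.00
Next $199,500 at 29% = $57,855.00
Remaining $20,500 at 20% = $4,100.00
Fee: $56,355.00 + $53,025.00 + $57,855.00 + $4,100.00 = $171,335.00

$171,335.00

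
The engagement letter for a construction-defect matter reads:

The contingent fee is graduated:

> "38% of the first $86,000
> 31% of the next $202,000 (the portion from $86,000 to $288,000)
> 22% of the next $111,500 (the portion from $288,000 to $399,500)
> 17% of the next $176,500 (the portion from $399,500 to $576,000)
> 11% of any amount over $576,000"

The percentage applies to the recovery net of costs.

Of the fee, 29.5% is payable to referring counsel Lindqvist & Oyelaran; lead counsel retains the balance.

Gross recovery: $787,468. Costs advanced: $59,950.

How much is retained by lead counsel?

Fee base (net of costs): $787,468 − $59,950 = $727,518
First $86,000 at 38% = $32,680.00
Next $202,000 at 31% = $62,620.00
Next $111,500 at 22% = $24,530.00
Next $176,500 at 17% = $30,005.00
Remaining $151,518 at 11% = $16,666.98
Fee: $32,680.00 + $62,620.00 + $24,530.00 + $30,005.00 + $16,666.98 = $166,501.98
Referral share: 29.5% of $166,501.98 = $49,118.08; lead counsel retains $166,501.98 − $49,118.08 = $117,383.90.

$117,383.90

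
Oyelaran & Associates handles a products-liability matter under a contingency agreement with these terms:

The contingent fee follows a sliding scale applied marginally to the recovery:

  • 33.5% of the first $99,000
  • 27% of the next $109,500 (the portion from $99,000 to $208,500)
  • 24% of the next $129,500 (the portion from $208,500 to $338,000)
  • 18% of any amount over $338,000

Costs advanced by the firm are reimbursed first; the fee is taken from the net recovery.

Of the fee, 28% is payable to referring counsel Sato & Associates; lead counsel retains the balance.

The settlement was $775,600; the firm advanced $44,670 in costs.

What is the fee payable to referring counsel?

Fee base (net of costs): $775,600 − $44,670 = $730,930
First $99,000 at 33.5% = $33,165.00
Next $109,500 at 27% = $29,565.00
Next $129,500 at 24% = $31,080.00
Remaining $392,930 at 18% = $70,727.40
Fee: $33,165.00 + $29,565.00 + $31,080.00 + $70,727.40 = $164,537.40
Referral share: 28% of $164,537.40 = $46,070.47; lead counsel retains $164,537.40 − $46,070.47 = $118,466.93.

$46,070.47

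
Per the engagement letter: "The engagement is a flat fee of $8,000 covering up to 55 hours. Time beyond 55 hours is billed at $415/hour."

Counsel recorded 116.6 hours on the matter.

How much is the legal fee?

$33,564.00

Flat fee: $8,000.00
Excess hours: 116.6 − 55 = 61.6
Overrun: 61.6 × $415 = $25,564.00
Total: $8,000.00 + $25,564.00 = $33,564.00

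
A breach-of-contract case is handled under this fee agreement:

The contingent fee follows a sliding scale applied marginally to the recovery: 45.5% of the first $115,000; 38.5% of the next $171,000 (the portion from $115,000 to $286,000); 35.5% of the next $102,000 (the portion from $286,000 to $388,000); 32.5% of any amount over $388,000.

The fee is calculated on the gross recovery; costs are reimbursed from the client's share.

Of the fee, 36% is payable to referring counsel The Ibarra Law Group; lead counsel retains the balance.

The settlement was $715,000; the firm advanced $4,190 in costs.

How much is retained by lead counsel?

$166,812.80

Fee base is the gross recovery, $715,000; costs are reimbursed separately.
First $115,000 at 45.5% = $52,325.00
Next $171,000 at 38.5% = $65,835.00
Next $102,000 at 35.5% = $36,210.00
Remaining $327,000 at 32.5% = $106,275.00
Fee: $52,325.00 + $65,835.00 + $36,210.00 + $106,275.00 = $260,645.00
Referral share: 36% of $260,645.00 = $93,832.20; lead counsel retains $260,645.00 − $93,832.20 = $166,812.80.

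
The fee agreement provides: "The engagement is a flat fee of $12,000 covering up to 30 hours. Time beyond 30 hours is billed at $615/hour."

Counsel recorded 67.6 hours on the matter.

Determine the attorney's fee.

Flat fee: $12,000.00
Excess hours: 67.6 − 30 = 37.6
Overrun: 37.6 × $615 = $23,124.00
Total: $12,000.00 + $23,124.00 = $35,124.00

$35,124.00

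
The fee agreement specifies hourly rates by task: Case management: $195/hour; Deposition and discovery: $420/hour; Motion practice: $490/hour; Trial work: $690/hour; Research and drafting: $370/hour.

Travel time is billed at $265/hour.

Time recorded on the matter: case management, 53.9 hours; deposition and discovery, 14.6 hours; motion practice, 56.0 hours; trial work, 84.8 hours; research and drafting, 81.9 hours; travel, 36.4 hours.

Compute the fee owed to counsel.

Case management: 53.9 × $195 = $10,510.50
Deposition and discovery: 14.6 × $420 = $6,132.00
Motion practice: 56.0 × $490 = $27,440.00
Trial work: 84.8 × $690 = $58,512.00
Research and drafting: 81.9 × $370 = $30,303.00
Subtotal: $10,510.50 + $6,132.00 + $27,440.00 + $58,512.00 + $30,303.00 = $132,897.50
Travel: 36.4 × $265 = $9,646.00
Total: $132,897.50 + $9,646.00 = $142,543.50

$142,543.50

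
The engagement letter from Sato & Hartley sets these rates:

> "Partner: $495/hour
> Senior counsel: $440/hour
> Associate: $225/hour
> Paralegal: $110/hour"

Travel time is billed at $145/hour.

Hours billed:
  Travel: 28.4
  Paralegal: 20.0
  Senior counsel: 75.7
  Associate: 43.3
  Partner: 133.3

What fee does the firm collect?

$115,352.00

Partner: 133.3 × $495 = $65,983.50
Senior counsel: 75.7 × $440 = $33,308.00
Associate: 43.3 × $225 = $9,742.50
Paralegal: 20.0 × $110 = $2,200.00
Subtotal: $65,983.50 + $33,308.00 + $9,742.50 + $2,200.00 = $111,234.00
Travel: 28.4 × $145 = $4,118.00
Total: $111,234.00 + $4,118.00 = $115,352.00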